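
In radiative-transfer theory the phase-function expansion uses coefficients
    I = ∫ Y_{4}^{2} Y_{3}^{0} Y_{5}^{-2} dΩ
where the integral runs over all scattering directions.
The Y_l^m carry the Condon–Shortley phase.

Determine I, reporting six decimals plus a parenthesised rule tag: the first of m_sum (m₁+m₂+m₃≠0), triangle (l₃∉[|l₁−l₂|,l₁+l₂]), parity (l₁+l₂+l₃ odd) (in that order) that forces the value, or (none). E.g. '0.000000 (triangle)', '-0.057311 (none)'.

Checks pass: Σm=0; 12 even; l₃=5∈[1,7].
(2·4+1)(2·3+1)(2·5+1) = 693
Δ: 2! 6! 4! / 13! → 1/180180
sum: t=0:+1/576 t=1:−1/144 t=2:+1/576 = -1/288
3j²(4 3 5; 0 0 0) = Δ·Π!·Σ² = 20/1001  (sign +1)
sum: t=0:+1/576 t=1:−1/480 t=2:+1/8640 = -1/4320
3j²(4 3 5; 2 0 -2) = Δ·Π!·Σ² = 1/2145  (sign +1)
combine: 4πI² = 693·20/1001·1/2145 = 12/1859
take √, sign +1: I = 0.02266449
No selection rule forces the value: the integral is nonzero (none).

0.022664 (none)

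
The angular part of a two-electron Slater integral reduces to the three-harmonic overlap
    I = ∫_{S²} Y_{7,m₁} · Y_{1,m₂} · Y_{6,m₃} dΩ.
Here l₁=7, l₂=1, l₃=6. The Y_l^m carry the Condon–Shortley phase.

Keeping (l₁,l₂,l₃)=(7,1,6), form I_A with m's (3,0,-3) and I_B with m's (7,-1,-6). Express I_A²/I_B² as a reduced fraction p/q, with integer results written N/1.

40/91

Shared (l₁,l₂,l₃)=(7,1,6): N and (l;000)² cancel in I_A²/I_B².
A: Δ = 2!·12!·0!/15! = 1/1365; Racah Σ t=1..1: t=1:−1/2177280 = -1/2177280; ⇒ 3j(7 1 6; 3 0 -3)² = 8/273, sgn +1
B: Δ = 2!·12!·0!/15! = 1/1365; Racah Σ t=0..0: t=0:+1/958003200 = 1/958003200; ⇒ 3j(7 1 6; 7 -1 -6)² = 1/15, sgn +1
I_A²/I_B² = (8/273)/(1/15) = 40/91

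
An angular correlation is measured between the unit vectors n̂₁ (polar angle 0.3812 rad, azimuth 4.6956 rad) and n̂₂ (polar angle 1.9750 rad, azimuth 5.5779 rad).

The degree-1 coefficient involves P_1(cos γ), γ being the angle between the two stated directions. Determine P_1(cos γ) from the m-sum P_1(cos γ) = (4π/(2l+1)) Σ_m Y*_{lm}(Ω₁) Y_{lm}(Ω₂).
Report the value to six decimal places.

-0.147723

Term-by-term m-sum for l=1 (normalisation 4π/3 = 4.188790):
  m=-1: (-0.002158, -0.128518) × (0.241869, 0.205919) = (0.025942, -0.031529)  (running Σ = (0.025942, -0.031529))
  m=0: (0.453530, -0.000000) × (-0.192161, 0.000000) = (-0.087151, 0.000000)  (running Σ = (-0.061208, -0.031529))
  m=1: (0.002158, -0.128518) × (-0.241869, 0.205919) = (0.025942, 0.031529)  (running Σ = (-0.035266, 0.000000))
Accumulated sum (-0.035266, 0.000000); after 4π/(2l+1) scaling, (-0.147723, 0.000000) ⇒ P_1 = -0.147723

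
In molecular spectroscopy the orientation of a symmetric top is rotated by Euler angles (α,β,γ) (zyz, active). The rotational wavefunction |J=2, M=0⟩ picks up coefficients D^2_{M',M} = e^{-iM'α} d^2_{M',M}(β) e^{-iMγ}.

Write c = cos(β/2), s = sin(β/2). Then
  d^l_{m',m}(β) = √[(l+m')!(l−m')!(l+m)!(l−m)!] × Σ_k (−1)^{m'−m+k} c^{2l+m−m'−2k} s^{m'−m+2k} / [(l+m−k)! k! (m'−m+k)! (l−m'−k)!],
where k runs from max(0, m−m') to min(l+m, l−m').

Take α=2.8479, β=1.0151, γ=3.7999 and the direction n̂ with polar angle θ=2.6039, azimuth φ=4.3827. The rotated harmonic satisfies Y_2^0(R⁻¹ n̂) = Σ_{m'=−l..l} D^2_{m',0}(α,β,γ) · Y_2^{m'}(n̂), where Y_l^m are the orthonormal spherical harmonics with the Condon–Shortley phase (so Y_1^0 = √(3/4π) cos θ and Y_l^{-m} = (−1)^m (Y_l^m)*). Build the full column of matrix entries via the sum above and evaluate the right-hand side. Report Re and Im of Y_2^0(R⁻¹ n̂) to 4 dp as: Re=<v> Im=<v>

Re=-0.1343 Im=0.0000

Need the full column D^2_{m',0} for m'=−2..2 at α=2.8479, β=1.0151, γ=3.7999.
cos(β/2)=0.873938, sin(β/2)=0.486038
d^2_{-2,0}: single k=2 term ⇒ +0.441953;  D = +0.367879-0.244925i
d^2_{-1,0}: k∈[1..2] ⇒ +0.794671 -0.245791 = +0.548880;  D = -0.525378+0.158895i
d^2_{0,0}: k∈[0..2] ⇒ +0.583341 -0.721707 +0.055806 = -0.082560;  D = -0.082560+0.000000i
d^2_{1,0}: k∈[0..1] ⇒ -0.794671 +0.245791 = -0.548880;  D = +0.525378+0.158895i
d^2_{2,0}: single k=0 term ⇒ +0.441953;  D = +0.367879+0.244925i
Y_2^{m'}(θ=2.6039,φ=4.3827) and Σ D·Y over m':
  (+0.3679-0.2449i)·(-0.0801-0.0621i)  (-0.5254+0.1589i)·(+0.1100-0.3215i)  (-0.0826+0.0000i)·(+0.3826+0.0000i)  (+0.5254+0.1589i)·(-0.1100-0.3215i)  (+0.3679+0.2449i)·(-0.0801+0.0621i)
Y_2^0(R⁻¹ n̂) = -0.134340+0.000000i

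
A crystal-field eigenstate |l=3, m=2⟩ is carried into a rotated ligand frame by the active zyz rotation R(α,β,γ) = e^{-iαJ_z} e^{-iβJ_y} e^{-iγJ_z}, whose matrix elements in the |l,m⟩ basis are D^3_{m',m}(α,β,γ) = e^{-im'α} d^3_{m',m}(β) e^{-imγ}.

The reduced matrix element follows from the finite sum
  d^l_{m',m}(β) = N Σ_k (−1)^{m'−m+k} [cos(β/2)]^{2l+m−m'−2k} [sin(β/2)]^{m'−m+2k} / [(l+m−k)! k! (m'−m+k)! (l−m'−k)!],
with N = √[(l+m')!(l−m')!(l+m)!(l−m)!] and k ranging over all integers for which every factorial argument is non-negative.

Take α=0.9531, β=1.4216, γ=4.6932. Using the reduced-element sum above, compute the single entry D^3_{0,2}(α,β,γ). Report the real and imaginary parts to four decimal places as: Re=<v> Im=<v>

Re=-0.1989 Im=-0.0076

Split into d^3_{0,2}(β=1.4216) × two z-phases.
Half-angle: c=0.757840, s=0.652440. N=√(6·6·120·1)=65.726707
The bounds max(0,m−m')=2 and min(l+m,l−m')=3 give 2 terms
  k=2: (−1)^0·65.7267/(12)·0.7578^4·0.6524^2 = +0.769046
  k=3: (−1)^1·65.7267/(12)·0.7578^2·0.6524^4 = -0.570005
d^3_{0,2}(1.4216) = +0.769046 -0.570005 = +0.199041
D = (+1.000000+0.000000i)·(+0.199041)·(-0.999264-0.038369i) = -0.198895-0.007637i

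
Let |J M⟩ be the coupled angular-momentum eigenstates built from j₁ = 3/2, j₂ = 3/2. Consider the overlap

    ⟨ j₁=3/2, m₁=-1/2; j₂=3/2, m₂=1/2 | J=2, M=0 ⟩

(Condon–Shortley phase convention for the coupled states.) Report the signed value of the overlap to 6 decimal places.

√[5·1!2!2!/6! · 1!2!2!1!2!2!] = √(4/9)
  +(−1)^0/∏(0,1,2,2,0,0)! = 1/4  (running 1/4)
  +(−1)^1/∏(1,0,1,1,1,1)! = -1  (running -3/4)
⟨..|..⟩ = √(4/9)·(-3/4) = -0.500000

-0.500000  (= −√(1/4))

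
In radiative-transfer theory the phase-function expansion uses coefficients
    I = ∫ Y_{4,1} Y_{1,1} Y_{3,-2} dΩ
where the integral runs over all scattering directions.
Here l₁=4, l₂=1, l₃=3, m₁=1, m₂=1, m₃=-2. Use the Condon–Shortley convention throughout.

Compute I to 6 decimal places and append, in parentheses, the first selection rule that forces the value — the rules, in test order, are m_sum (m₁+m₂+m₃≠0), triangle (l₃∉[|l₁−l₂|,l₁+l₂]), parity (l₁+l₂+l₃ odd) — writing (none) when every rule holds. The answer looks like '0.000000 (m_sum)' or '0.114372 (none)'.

m-sum 0 ✓  L=8 even ✓  3≤3≤5 ✓
Π(2lᵢ+1) = 9×3×7 = 189
triangle coeff Δ(4,1,3) = 1/252
Σ_t [1,1]: t=1:−1/36 = -1/36
(3j)²=4/63 [(4 1 3; 0 0 0)], sign=+1
Σ_t [2,2]: t=2:+1/240 = 1/240
(3j)²=1/84 [(4 1 3; 1 1 -2)], sign=-1
⇒ 4πI² = 1/7
I = (-1)√(1/7/(4π)) = -0.10662181
No selection rule forces the value: the integral is nonzero (none).

-0.106622 (none)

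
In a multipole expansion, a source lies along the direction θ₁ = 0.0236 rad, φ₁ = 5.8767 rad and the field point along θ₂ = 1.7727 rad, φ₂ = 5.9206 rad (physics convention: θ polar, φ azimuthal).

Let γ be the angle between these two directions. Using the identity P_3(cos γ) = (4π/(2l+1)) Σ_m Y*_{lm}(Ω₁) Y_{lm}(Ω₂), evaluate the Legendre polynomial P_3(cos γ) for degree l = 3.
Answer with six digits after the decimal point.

0.252121

Expand P_3 via completeness: Σ_{m} conj(Y_{3,m}) at Ω₁ times Y_{3,m} at Ω₂ —
  [-3]  conj(Y_{3,-3})(Ω₁) = +0.000002-0.000005i ; Y_{3,-3}(Ω₂) = +0.182218+0.347426i ; Δ = +0.000002-0.000000i
  [-2]  conj(Y_{3,-2})(Ω₁) = +0.000391-0.000413i ; Y_{3,-2}(Ω₂) = -0.147209-0.130465i ; Δ = -0.000111+0.000010i
  [-1]  conj(Y_{3,-1})(Ω₁) = +0.028000-0.012053i ; Y_{3,-1}(Ω₂) = -0.236507-0.089721i ; Δ = -0.007704+0.000338i
  [+0]  conj(Y_{3,0})(Ω₁) = +0.745106-0.000000i ; Y_{3,0}(Ω₂) = +0.209457+0.000000i ; Δ = +0.156068+0.000000i
  [+1]  conj(Y_{3,1})(Ω₁) = -0.028000-0.012053i ; Y_{3,1}(Ω₂) = +0.236507-0.089721i ; Δ = -0.007704-0.000338i
  [+2]  conj(Y_{3,2})(Ω₁) = +0.000391+0.000413i ; Y_{3,2}(Ω₂) = -0.147209+0.130465i ; Δ = -0.000111-0.000010i
  [+3]  conj(Y_{3,3})(Ω₁) = -0.000002-0.000005i ; Y_{3,3}(Ω₂) = -0.182218+0.347426i ; Δ = +0.000002+0.000000i
Accumulated sum +0.140442+0.000000i; after 4π/(2l+1) scaling, +0.252121+0.000000i ⇒ P_3 = 0.252121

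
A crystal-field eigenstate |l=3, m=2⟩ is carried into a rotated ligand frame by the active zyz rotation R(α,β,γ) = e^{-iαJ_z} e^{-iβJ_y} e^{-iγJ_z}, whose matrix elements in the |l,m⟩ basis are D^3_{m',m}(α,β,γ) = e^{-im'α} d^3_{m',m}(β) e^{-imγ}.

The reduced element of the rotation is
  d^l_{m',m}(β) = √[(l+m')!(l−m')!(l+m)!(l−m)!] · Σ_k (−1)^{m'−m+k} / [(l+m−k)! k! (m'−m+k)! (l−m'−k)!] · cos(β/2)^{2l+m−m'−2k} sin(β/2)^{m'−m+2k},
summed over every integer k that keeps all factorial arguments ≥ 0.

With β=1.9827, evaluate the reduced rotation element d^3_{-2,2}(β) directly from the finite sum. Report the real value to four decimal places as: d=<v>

d=0.3917

d^3_{-2,2}(β=1.9827) via the finite sum:
Half-angle: c=0.547561, s=0.836766. N=√(1·120·120·1)=120.000000
The bounds max(0,m−m')=4 and min(l+m,l−m')=5 give 2 terms
  k=4: (−1)^0·120.0000/(24)·0.5476^2·0.8368^4 = +0.734938
  k=5: (−1)^1·120.0000/(120)·0.5476^0·0.8368^6 = -0.343261
d^3_{-2,2}(1.9827) = +0.734938 -0.343261 = +0.391677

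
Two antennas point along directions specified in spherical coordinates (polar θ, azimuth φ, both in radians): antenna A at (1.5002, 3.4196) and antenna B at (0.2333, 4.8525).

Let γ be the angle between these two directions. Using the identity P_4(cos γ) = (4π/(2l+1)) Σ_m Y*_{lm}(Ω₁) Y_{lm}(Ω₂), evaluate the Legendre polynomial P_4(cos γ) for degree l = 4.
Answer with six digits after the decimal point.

0.337698

Term-by-term m-sum for l=4 (normalisation 4π/9 = 1.396263):
  m=-4: Y*=+0.194027+0.392836i  Y=+0.001071-0.000672i  product +0.000472+0.000290i
  m=-3: Y*=-0.058880-0.064904i  Y=-0.006140-0.013738i  product -0.000530+0.001207i
  m=-2: Y*=-0.272872-0.169566i  Y=-0.096666+0.027820i  product +0.031095+0.008800i
  m=-1: Y*=+0.094913+0.027088i  Y=+0.053882+0.382046i  product -0.005235+0.037721i
  m=+0: Y*=+0.301658-0.000000i  Y=+0.630698+0.000000i  product +0.190255+0.000000i
  m=+1: Y*=-0.094913+0.027088i  Y=-0.053882+0.382046i  product -0.005235-0.037721i
  m=+2: Y*=-0.272872+0.169566i  Y=-0.096666-0.027820i  product +0.031095-0.008800i
  m=+3: Y*=+0.058880-0.064904i  Y=+0.006140-0.013738i  product -0.000530-0.001207i
  m=+4: Y*=+0.194027-0.392836i  Y=+0.001071+0.000672i  product +0.000472-0.000290i
Accumulated sum +0.241858+0.000000i; after 4π/(2l+1) scaling, +0.337698+0.000000i ⇒ P_4 = 0.337698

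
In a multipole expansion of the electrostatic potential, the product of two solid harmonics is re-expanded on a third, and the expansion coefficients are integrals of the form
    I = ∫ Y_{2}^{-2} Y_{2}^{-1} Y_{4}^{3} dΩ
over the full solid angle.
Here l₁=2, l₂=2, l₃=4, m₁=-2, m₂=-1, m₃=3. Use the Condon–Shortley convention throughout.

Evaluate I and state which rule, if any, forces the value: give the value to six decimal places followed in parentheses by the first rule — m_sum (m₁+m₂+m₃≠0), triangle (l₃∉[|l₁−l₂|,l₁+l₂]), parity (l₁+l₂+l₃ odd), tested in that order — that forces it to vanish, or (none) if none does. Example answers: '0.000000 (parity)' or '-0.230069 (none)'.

Rules hold: Σm=0, L=8 even, 0≤4≤4.
N = 5·5·9 = 225
Δ = 0!·4!·4!/9! = 1/630
Racah Σ t=0..0: t=0:+1/16 = 1/16
⇒ 3j(2 2 4; 0 0 0)² = 2/35, sgn +1
Racah Σ t=0..0: t=0:+1/144 = 1/144
⇒ 3j(2 2 4; -2 -1 3)² = 1/18, sgn -1
4πI² = N·(3j₀)²·(3jₘ)² = 5/7
I = -1·√(0.714286/4π) = -0.23841361
No selection rule forces the value: the integral is nonzero (none).

-0.238414 (none)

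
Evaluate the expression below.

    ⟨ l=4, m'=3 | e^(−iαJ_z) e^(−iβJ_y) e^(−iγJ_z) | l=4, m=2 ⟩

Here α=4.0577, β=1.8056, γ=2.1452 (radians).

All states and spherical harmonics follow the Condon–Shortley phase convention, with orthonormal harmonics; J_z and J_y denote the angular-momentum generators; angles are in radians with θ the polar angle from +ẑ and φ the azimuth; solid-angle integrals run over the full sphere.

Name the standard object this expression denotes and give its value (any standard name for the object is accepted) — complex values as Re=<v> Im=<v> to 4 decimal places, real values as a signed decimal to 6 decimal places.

This is a Wigner D-matrix element — the rotation-matrix element ⟨l m'| R(α,β,γ) |l m⟩ in the angular-momentum basis.
D^4_{3,2}(4.0577,1.8056,2.1452) = e^{-i·3·4.0577}·d^4_{3,2}(1.8056)·e^{-i·2·2.1452}. Compute d first:
c=cos(1.805600/2)=0.619414, s=sin(1.805600/2)=0.785064; N=√[5040·1·720·2]=2693.993318
k: max(0,(2)−(3))=0 … min(4+(2),4−(3))=1
  k=0: (−1)^1·2693.9933/(720)·0.6194^7·0.7851^1 = -0.102763
  k=1: (−1)^2·2693.9933/(240)·0.6194^5·0.7851^3 = +0.495230
d^4_{3,2}(1.8056) = -0.102763 +0.495230 = +0.392467
Attach z-rotation phases: D = e^{-i(3)(4.0577)}·(+0.392467)·e^{-i(2)(2.1452)} = -0.285678+0.269106i

Wigner D-matrix element, Re=-0.2857 Im=0.2691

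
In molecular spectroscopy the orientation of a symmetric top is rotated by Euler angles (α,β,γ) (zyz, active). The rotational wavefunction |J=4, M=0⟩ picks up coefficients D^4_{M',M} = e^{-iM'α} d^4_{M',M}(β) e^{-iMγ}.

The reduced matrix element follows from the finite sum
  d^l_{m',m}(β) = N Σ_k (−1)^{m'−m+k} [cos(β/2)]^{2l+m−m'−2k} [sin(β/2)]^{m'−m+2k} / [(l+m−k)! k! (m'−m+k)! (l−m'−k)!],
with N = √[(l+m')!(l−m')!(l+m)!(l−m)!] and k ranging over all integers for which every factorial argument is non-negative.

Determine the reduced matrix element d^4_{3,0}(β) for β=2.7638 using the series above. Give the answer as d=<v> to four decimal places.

d=0.0690

d^4_{3,0}(β=2.7638) via the finite sum:
Half-angle: c=0.187775, s=0.982212. N=√(5040·1·24·24)=1703.830978
k∈{0,1} keeps every argument non-negative
  k=0: (−1)^3·1703.8310/(144)·0.1878^5·0.9822^3 = -0.002617
  k=1: (−1)^4·1703.8310/(144)·0.1878^3·0.9822^5 = +0.071615
d^4_{3,0}(2.7638) = -0.002617 +0.071615 = +0.068998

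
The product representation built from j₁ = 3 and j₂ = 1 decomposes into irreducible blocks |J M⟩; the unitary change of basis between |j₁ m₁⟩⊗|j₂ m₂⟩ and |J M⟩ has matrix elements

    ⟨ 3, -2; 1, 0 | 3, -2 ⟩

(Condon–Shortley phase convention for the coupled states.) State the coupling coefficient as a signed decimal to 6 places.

−√(1/3) ≈ -0.577350

j₁+j₂−J=1  J+j₁−j₂=5  J−j₁+j₂=1  j₁+j₂+J+1=8
(j₁±m₁, j₂±m₂, J±M) = (1,5,1,1,1,5)
P² = 300
sum k=0..1:
  [0] +1/120 = 1/120
  [1] −1/24 = -1/24
S = -1/30
C² = P²·S² = 1/3 ; C = -0.577350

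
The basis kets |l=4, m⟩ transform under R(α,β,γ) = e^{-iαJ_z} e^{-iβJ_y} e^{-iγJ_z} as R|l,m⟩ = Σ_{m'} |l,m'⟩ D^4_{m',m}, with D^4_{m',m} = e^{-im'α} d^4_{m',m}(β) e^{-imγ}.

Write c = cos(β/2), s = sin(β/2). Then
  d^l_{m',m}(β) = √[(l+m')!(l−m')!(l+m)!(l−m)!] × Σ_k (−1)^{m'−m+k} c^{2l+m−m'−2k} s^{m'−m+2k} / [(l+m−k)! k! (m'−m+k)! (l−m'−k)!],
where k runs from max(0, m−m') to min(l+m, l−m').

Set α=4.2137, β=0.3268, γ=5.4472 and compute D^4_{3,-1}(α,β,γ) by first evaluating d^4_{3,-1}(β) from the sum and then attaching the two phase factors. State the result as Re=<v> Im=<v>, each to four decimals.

Split into d^4_{3,-1}(β=0.3268) × two z-phases.
Half-angle: c=0.986680, s=0.162674. N=√(5040·1·6·120)=1904.940944
The bounds max(0,m−m')=0 and min(l+m,l−m')=1 give 2 terms
  k=0: (−1)^4·1904.9409/(144)·0.9867^4·0.1627^4 = +0.008780
  k=1: (−1)^5·1904.9409/(240)·0.9867^2·0.1627^6 = -0.000143
d^4_{3,-1}(0.3268) = +0.008780 -0.000143 = +0.008637
Attach z-rotation phases: D = e^{-i(3)(4.2137)}·(+0.008637)·e^{-i(-1)(5.4472)} = +0.005296-0.006823i

Re=0.0053 Im=-0.0068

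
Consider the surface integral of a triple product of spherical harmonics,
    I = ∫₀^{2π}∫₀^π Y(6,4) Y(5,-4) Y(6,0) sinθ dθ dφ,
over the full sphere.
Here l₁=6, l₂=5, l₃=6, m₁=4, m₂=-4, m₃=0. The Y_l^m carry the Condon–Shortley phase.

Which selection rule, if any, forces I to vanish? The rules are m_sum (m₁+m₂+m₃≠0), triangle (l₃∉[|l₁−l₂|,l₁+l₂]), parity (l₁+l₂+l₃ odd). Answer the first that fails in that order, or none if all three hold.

Σmᵢ = 0  ✓
l₃∈[|l₁−l₂|,l₁+l₂]=[1,11], have l₃=6  ✓
Σlᵢ = 17 ⇒ odd  ✗

parity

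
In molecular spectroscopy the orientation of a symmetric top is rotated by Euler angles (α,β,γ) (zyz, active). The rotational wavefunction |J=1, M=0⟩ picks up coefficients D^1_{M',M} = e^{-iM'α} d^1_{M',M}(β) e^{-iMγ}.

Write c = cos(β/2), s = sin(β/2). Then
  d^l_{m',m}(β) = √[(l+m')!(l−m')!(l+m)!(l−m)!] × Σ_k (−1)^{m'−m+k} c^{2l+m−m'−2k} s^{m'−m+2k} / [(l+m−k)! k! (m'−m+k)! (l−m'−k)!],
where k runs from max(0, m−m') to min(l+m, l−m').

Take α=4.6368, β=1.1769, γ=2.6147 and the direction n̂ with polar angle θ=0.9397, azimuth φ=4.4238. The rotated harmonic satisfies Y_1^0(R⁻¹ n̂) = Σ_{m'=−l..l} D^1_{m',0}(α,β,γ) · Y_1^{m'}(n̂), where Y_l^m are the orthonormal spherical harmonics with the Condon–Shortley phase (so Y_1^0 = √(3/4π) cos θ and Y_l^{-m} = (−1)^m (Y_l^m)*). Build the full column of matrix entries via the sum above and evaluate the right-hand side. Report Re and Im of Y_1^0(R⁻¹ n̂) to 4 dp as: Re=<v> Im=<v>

Need the full column D^1_{m',0} for m'=−1..1 at α=4.6368, β=1.1769, γ=2.6147.
cos(β/2)=0.831802, sin(β/2)=0.555072
d^1_{-1,0}: single k=1 term ⇒ +0.652957;  D = -0.049309-0.651093i
d^1_{0,0}: k∈[0..1] ⇒ +0.691895 -0.308105 = +0.383789;  D = +0.383789+0.000000i
d^1_{1,0}: single k=0 term ⇒ -0.652957;  D = +0.049309-0.651093i
Y_1^{m'}(θ=0.9397,φ=4.4238) and Σ D·Y over m':
  (-0.0493-0.6511i)·(-0.0794+0.2674i)  (+0.3838+0.0000i)·(+0.2883+0.0000i)  (+0.0493-0.6511i)·(+0.0794+0.2674i)
Y_1^0(R⁻¹ n̂) = +0.466689+0.000000i

Re=0.4667 Im=0.0000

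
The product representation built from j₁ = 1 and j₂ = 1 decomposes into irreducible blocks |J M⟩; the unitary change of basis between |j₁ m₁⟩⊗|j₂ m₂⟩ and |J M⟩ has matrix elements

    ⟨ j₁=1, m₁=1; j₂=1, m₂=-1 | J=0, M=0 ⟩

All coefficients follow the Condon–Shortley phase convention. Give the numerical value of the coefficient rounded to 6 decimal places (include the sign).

+√(1/3) = +0.577350

triangle: 2!×0!×0!/3! = 2/6
(j±m)!: 2!×0!×0!×2!×0!×0! = 4
prefactor² = (2J+1)×Δ×N² = 4/3
  k=0: +1/(0!×2!×0!×0!×0!×0!) = 1/2
Σ = 1/2  ⇒  CG² = 4/3×(1/2)² = 1/3
CG = +√(1/3) = +0.577350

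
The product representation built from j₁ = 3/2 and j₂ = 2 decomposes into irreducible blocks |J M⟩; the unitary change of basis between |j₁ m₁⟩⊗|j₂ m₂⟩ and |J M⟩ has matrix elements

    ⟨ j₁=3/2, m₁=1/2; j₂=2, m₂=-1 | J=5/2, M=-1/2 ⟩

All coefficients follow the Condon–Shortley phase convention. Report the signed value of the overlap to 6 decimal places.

+0.597614  (= +√(5/14))

j₁+j₂−J=1  J+j₁−j₂=2  J−j₁+j₂=3  j₁+j₂+J+1=7
(j₁±m₁, j₂±m₂, J±M) = (2,1,1,3,2,3)
P² = 72/35
sum k=0..1:
  [0] +1/2 = 1/2
  [1] −1/12 = -1/12
S = 5/12
C² = P²·S² = 5/14 ; C = +0.597614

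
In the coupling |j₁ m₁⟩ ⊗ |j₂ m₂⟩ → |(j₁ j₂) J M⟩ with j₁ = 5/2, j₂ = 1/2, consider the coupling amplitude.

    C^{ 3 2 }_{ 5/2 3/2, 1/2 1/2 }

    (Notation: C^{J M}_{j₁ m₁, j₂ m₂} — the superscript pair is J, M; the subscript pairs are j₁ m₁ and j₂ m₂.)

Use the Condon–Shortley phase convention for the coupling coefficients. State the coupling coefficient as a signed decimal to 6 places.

√[7·0!5!1!/7! · 4!1!1!0!5!1!] = √(480)
  +(−1)^0/∏(0,0,1,1,4,0)! = 1/24  (running 1/24)
⟨..|..⟩ = √(480)·(1/24) = +0.912871

+0.912871  (= +√(5/6))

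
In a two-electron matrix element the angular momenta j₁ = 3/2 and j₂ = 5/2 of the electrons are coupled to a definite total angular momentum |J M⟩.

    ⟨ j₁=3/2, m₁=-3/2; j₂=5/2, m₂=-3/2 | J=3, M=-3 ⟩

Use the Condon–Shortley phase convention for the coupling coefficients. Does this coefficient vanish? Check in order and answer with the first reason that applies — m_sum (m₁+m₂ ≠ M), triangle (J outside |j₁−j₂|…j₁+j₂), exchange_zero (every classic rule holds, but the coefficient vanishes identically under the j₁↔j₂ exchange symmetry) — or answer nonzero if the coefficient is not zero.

nonzero

m-sum: m₁+m₂ = -3/2+(-3/2) = -3, M = -3  ✓
triangle: |j₁−j₂| = 1 ≤ J = 3 ≤ j₁+j₂ = 4  ✓
exchange: j₁≠j₂ or m₁≠m₂ — the exchange symmetry imposes no constraint here
value check: CG = −√(3/8) = -0.612372 ≠ 0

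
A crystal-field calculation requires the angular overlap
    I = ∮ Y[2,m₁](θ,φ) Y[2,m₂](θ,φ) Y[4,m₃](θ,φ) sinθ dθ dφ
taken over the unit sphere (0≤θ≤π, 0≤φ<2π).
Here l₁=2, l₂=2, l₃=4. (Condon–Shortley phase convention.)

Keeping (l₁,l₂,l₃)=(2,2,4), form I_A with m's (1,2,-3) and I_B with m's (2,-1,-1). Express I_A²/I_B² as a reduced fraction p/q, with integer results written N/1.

7/1

l's match ⇒ only the (l;m) 3-j factors differ between A and B.
A: triangle coeff Δ(2,2,4) = 1/630; Σ_t [0,0]: t=0:+1/144 = 1/144; (3j)²=1/18 [(2 2 4; 1 2 -3)], sign=-1
B: triangle coeff Δ(2,2,4) = 1/630; Σ_t [0,0]: t=0:+1/144 = 1/144; (3j)²=1/126 [(2 2 4; 2 -1 -1)], sign=-1
I_A²/I_B² = (1/18)/(1/126) = 7/1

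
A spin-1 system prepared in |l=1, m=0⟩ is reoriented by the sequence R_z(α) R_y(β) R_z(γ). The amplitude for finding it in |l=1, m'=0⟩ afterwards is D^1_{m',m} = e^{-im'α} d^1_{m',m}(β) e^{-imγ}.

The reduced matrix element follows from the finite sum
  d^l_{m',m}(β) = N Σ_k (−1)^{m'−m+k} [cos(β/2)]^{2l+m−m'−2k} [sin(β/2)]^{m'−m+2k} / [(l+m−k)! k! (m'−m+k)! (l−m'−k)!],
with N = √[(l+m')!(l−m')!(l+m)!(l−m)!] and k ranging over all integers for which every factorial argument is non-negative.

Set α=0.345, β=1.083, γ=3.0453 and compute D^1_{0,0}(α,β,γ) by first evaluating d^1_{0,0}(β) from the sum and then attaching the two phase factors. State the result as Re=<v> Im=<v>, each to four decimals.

First d^1_{0,0}(β=1.0830), then the phase factors e^{-i(0)α} and e^{-i(0)γ}:
With c≡cos(β/2)=0.856937 and s≡sin(β/2)=0.515422, N=[1·1·1·1]^{1/2}=1.000000
k: max(0,(0)−(0))=0 … min(1+(0),1−(0))=1
  k=0: (−1)^0·1.0000/(1)·0.8569^2·0.5154^0 = +0.734340
  k=1: (−1)^1·1.0000/(1)·0.8569^0·0.5154^2 = -0.265660
d^1_{0,0}(1.0830) = +0.734340 -0.265660 = +0.468680
D = (+1.000000+0.000000i)·(+0.468680)·(+1.000000+0.000000i) = +0.468680+0.000000i

Re=0.4687 Im=0.0000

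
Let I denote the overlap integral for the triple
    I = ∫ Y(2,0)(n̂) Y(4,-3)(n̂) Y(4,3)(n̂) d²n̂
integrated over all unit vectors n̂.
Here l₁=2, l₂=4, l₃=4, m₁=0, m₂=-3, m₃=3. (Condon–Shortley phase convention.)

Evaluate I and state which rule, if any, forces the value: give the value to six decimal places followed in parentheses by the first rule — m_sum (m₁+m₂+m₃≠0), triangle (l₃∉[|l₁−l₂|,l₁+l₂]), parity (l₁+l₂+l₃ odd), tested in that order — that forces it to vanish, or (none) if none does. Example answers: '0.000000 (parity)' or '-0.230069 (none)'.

0.057344 (none)

Rules hold: Σm=0, L=10 even, 2≤4≤6.
N = 5·9·9 = 405
Δ = 2!·2!·6!/11! = 1/13860
Racah Σ t=0..2: t=0:+1/192 t=1:−1/36 t=2:+1/192 = -5/288
⇒ 3j(2 4 4; 0 0 0)² = 20/693, sgn -1
Racah Σ t=0..1: t=0:+1/480 t=1:−1/720 = 1/1440
⇒ 3j(2 4 4; 0 -3 3)² = 7/1980, sgn -1
4πI² = N·(3j₀)²·(3jₘ)² = 5/121
I = +1·√(0.0413223/4π) = 0.05734392
No selection rule forces the value: the integral is nonzero (none).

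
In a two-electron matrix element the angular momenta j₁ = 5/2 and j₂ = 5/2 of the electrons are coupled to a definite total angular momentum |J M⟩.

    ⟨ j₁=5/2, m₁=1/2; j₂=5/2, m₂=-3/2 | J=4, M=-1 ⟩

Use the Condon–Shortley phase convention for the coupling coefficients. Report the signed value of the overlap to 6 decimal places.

√[9·1!4!4!/10! · 3!2!1!4!3!5!] = √(10368/35)
  +(−1)^0/∏(0,1,2,1,2,3)! = 1/24  (running 1/24)
  +(−1)^1/∏(1,0,1,0,3,4)! = -1/144  (running 5/144)
⟨..|..⟩ = √(10368/35)·(5/144) = +0.597614

+0.597614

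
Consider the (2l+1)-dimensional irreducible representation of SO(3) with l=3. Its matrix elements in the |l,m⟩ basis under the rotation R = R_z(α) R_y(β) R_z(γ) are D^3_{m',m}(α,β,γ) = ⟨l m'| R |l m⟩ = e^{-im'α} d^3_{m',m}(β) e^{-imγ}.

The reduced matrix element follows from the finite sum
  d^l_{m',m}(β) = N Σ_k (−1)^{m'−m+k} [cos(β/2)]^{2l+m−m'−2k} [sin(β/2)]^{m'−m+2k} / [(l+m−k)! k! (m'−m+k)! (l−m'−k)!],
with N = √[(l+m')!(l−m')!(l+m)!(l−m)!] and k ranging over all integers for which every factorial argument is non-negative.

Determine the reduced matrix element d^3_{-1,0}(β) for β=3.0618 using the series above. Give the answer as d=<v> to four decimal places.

d=0.1370

d^3_{-1,0}(β=3.0618) via the finite sum:
Half-angle: c=0.039886, s=0.999204. N=√(2·24·6·6)=41.569219
Admissible k: 1..3 (factorial args all ≥0)
  k=1: (−1)^0·41.5692/(12)·0.0399^5·0.9992^1 = +0.000000
  k=2: (−1)^1·41.5692/(4)·0.0399^3·0.9992^3 = -0.000658
  k=3: (−1)^2·41.5692/(12)·0.0399^1·0.9992^5 = +0.137619
d^3_{-1,0}(3.0618) = +0.000000 -0.000658 +0.137619 = +0.136962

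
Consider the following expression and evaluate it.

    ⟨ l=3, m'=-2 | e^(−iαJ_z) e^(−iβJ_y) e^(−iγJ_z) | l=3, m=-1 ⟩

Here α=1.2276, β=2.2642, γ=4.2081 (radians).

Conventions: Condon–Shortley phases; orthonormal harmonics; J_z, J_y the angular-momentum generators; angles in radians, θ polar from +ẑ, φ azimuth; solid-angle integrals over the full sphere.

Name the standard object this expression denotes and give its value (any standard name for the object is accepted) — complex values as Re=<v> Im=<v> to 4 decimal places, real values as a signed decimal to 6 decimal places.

This is a Wigner D-matrix element — the rotation-matrix element ⟨l m'| R(α,β,γ) |l m⟩ in the angular-momentum basis.
Split into d^3_{-2,-1}(β=2.2642) × two z-phases.
c=cos(2.264200/2)=0.424760, s=sin(2.264200/2)=0.905306; N=√[1·120·2·24]=75.894664
Admissible k: 1..2 (factorial args all ≥0)
  k=1: (−1)^0·75.8947/(24)·0.4248^5·0.9053^1 = +0.039583
  k=2: (−1)^1·75.8947/(12)·0.4248^3·0.9053^3 = -0.359622
d^3_{-2,-1}(2.2642) = +0.039583 -0.359622 = -0.320039
Attach z-rotation phases: D = e^{-i(-2)(1.2276)}·(-0.320039)·e^{-i(-1)(4.2081)} = -0.297195-0.118743i

Wigner D-matrix element, Re=-0.2972 Im=-0.1187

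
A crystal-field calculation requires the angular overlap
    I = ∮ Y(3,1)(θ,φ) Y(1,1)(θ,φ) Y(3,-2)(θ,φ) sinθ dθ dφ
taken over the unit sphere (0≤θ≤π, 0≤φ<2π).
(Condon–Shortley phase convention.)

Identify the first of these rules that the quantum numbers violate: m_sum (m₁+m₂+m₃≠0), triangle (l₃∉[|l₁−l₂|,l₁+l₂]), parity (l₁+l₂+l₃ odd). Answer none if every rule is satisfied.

m₁+m₂+m₃ = 1 + 1 − 2 = 0  ✓
triangle: |3−1|=2 ≤ l₃=3 ≤ 3+1=4  ✓
parity: l₁+l₂+l₃ = 7 is odd  ✗

parity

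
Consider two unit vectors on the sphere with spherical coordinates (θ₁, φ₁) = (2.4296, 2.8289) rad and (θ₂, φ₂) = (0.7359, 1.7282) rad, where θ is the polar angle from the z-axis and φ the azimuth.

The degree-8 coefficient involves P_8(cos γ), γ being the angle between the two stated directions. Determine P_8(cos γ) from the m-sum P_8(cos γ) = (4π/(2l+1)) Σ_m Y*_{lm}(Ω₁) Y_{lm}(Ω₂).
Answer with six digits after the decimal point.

-0.283162

Addition theorem: P_8(cos γ) = (4π/17) Σ_m Y*_{lm}(Ω₁) Y_{lm}(Ω₂), m = −8…8:
  term(m=-8) = -0.000296+0.000211i   from Y*(Ω₁)=-0.013725-0.010220i, Y(Ω₂)=+0.006513-0.020223i
  term(m=-7) = -0.001105-0.007360i   from Y*(Ω₁)=-0.045959-0.064642i, Y(Ω₂)=+0.083709+0.042413i
  term(m=-6) = +0.052626+0.017499i   from Y*(Ω₁)=-0.066867-0.212128i, Y(Ω₂)=-0.146171+0.202011i
  term(m=-5) = -0.125581+0.124154i   from Y*(Ω₁)=+0.003008-0.410171i, Y(Ω₂)=-0.304917-0.303931i
  term(m=-4) = -0.060885-0.190341i   from Y*(Ω₁)=+0.144470-0.435914i, Y(Ω₂)=+0.351726-0.256241i
  term(m=-3) = +0.015811+0.002560i   from Y*(Ω₁)=+0.099183-0.135258i, Y(Ω₂)=+0.043437+0.085045i
  term(m=-2) = -0.058489+0.080118i   from Y*(Ω₁)=-0.238617+0.172298i, Y(Ω₂)=+0.320473-0.104358i
  term(m=-1) = -0.039957-0.078642i   from Y*(Ω₁)=-0.310109+0.100258i, Y(Ω₂)=+0.042427+0.267311i
  term(m=+0) = +0.052687+0.000000i   from Y*(Ω₁)=+0.201191-0.000000i, Y(Ω₂)=+0.261877+0.000000i
  term(m=+1) = -0.039957+0.078642i   from Y*(Ω₁)=+0.310109+0.100258i, Y(Ω₂)=-0.042427+0.267311i
  term(m=+2) = -0.058489-0.080118i   from Y*(Ω₁)=-0.238617-0.172298i, Y(Ω₂)=+0.320473+0.104358i
  term(m=+3) = +0.015811-0.002560i   from Y*(Ω₁)=-0.099183-0.135258i, Y(Ω₂)=-0.043437+0.085045i
  term(m=+4) = -0.060885+0.190341i   from Y*(Ω₁)=+0.144470+0.435914i, Y(Ω₂)=+0.351726+0.256241i
  term(m=+5) = -0.125581-0.124154i   from Y*(Ω₁)=-0.003008-0.410171i, Y(Ω₂)=+0.304917-0.303931i
  term(m=+6) = +0.052626-0.017499i   from Y*(Ω₁)=-0.066867+0.212128i, Y(Ω₂)=-0.146171-0.202011i
  term(m=+7) = -0.001105+0.007360i   from Y*(Ω₁)=+0.045959-0.064642i, Y(Ω₂)=-0.083709+0.042413i
  term(m=+8) = -0.000296-0.000211i   from Y*(Ω₁)=-0.013725+0.010220i, Y(Ω₂)=+0.006513+0.020223i
Σ over m = -0.383066+0.000000i; ×(4π/17) → -0.283162+0.000000i. Real part: -0.283162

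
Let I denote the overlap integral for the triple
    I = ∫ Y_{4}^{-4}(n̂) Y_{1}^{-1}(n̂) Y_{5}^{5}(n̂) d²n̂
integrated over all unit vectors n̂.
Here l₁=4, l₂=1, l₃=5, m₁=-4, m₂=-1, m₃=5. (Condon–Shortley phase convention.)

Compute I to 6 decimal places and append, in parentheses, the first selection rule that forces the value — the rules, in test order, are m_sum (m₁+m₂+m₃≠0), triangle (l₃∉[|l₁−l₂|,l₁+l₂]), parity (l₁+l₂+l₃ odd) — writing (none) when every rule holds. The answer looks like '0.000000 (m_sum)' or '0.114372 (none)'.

-0.329416 (none)

Rules hold: Σm=0, L=10 even, 3≤5≤5.
N = 9·3·11 = 297
Δ = 0!·8!·2!/11! = 1/495
Racah Σ t=0..0: t=0:+1/576 = 1/576
⇒ 3j(4 1 5; 0 0 0)² = 5/99, sgn -1
Racah Σ t=0..0: t=0:+1/80640 = 1/80640
⇒ 3j(4 1 5; -4 -1 5)² = 1/11, sgn +1
4πI² = N·(3j₀)²·(3jₘ)² = 15/11
I = -1·√(1.36364/4π) = -0.32941575
No selection rule forces the value: the integral is nonzero (none).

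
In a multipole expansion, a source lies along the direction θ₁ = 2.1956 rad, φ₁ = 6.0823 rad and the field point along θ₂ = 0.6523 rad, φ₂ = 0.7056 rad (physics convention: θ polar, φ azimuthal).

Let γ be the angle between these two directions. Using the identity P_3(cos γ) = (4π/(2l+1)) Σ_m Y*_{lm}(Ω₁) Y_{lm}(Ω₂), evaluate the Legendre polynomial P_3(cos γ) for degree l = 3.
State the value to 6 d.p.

0.231472

Expand P_3 via completeness: Σ_{m} conj(Y_{3,m}) at Ω₁ times Y_{3,m} at Ω₂ —
  m=-3: Y*=+0.183399-0.126186i  Y=-0.048458-0.079751i  product -0.018951-0.008511i
  m=-2: Y*=-0.361945+0.153784i  Y=+0.047558-0.295453i  product +0.028223+0.114251i
  m=-1: Y*=+0.182562-0.037175i  Y=+0.322210-0.274493i  product +0.048619-0.062090i
  m=+0: Y*=+0.281421-0.000000i  Y=+0.046755+0.000000i  product +0.013158+0.000000i
  m=+1: Y*=-0.182562-0.037175i  Y=-0.322210-0.274493i  product +0.048619+0.062090i
  m=+2: Y*=-0.361945-0.153784i  Y=+0.047558+0.295453i  product +0.028223-0.114251i
  m=+3: Y*=-0.183399-0.126186i  Y=+0.048458-0.079751i  product -0.018951+0.008511i
Accumulated sum +0.128939-0.000000i; after 4π/(2l+1) scaling, +0.231472-0.000000i ⇒ P_3 = 0.231472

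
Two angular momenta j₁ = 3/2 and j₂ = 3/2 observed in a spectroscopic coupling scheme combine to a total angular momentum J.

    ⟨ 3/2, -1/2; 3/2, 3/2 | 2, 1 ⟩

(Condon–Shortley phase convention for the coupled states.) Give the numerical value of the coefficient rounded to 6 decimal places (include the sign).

triangle: 1!×2!×2!/6! = 4/720
(j±m)!: 1!×2!×3!×0!×3!×1! = 72
prefactor² = (2J+1)×Δ×N² = 2
  k=1: −1/(1!×0!×1!×2!×1!×0!) = -1/2
Σ = -1/2  ⇒  CG² = 2×(-1/2)² = 1/2
CG = −√(1/2) = -0.707107

-0.707107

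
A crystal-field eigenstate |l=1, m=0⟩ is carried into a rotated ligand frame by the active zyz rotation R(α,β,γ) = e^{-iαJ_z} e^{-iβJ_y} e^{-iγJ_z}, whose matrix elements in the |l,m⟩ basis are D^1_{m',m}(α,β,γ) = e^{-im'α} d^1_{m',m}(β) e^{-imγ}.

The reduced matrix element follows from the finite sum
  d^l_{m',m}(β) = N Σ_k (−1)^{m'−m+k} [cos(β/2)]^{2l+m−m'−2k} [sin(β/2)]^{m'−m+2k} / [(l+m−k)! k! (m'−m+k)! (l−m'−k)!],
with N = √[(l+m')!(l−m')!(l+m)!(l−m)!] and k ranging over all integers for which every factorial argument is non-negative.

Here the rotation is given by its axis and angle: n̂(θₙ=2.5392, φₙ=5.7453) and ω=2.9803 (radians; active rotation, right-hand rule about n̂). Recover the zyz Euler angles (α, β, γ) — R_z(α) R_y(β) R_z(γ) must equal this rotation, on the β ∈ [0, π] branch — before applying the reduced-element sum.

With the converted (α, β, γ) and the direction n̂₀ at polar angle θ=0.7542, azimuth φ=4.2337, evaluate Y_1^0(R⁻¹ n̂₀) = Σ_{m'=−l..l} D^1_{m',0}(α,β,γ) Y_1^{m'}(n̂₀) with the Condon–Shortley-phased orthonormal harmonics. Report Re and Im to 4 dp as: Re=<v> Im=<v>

Axis–angle → zyz. n̂ = (sinθₙcosφₙ, sinθₙsinφₙ, cosθₙ) = (+0.486606, -0.290289, -0.823982), ω = 2.9803.
R = I cosω + sinω [n̂]ₓ + (1−cosω) n̂n̂ᵀ gives
  R = [-0.516523, -0.148353, -0.843324; -0.413006, -0.819579, +0.397135; -0.750087, +0.553428, +0.362061]
β = atan2(√(R₁₃²+R₂₃²), R₃₃) = 1.200319; α = atan2(R₂₃, R₁₃) mod 2π = 2.701481; γ = atan2(R₃₂, −R₃₁) mod 2π = 0.635659
Need the full column D^1_{m',0} for m'=−1..1 at α=2.7015, β=1.2003, γ=0.6357.
cos(β/2)=0.825246, sin(β/2)=0.564774
d^1_{-1,0}: single k=1 term ⇒ +0.659133;  D = -0.596320+0.280817i
d^1_{0,0}: k∈[0..1] ⇒ +0.681030 -0.318970 = +0.362061;  D = +0.362061+0.000000i
d^1_{1,0}: single k=0 term ⇒ -0.659133;  D = +0.596320+0.280817i
Y_1^{m'}(θ=0.7542,φ=4.2337) and Σ D·Y over m':
  (-0.5963+0.2808i)·(-0.1090+0.2100i)  (+0.3621+0.0000i)·(+0.3561+0.0000i)  (+0.5963+0.2808i)·(+0.1090+0.2100i)
Y_1^0(R⁻¹ n̂) = +0.140958+0.000000i

Re=0.1410 Im=0.0000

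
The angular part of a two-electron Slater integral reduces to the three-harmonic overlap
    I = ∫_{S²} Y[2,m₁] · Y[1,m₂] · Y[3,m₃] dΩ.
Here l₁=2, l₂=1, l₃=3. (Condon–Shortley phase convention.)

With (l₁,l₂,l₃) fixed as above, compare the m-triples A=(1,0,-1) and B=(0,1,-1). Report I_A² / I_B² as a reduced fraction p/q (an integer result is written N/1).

4/3

Same 2,1,3: normalisation and zero-m 3j drop out of the ratio.
A: Δ: 0! 4! 2! / 7! → 1/105; sum: t=0:+1/6 = 1/6; 3j²(2 1 3; 1 0 -1) = Δ·Π!·Σ² = 8/105  (sign +1)
B: Δ: 0! 4! 2! / 7! → 1/105; sum: t=0:+1/8 = 1/8; 3j²(2 1 3; 0 1 -1) = Δ·Π!·Σ² = 2/35  (sign +1)
I_A²/I_B² = (8/105)/(2/35) = 4/3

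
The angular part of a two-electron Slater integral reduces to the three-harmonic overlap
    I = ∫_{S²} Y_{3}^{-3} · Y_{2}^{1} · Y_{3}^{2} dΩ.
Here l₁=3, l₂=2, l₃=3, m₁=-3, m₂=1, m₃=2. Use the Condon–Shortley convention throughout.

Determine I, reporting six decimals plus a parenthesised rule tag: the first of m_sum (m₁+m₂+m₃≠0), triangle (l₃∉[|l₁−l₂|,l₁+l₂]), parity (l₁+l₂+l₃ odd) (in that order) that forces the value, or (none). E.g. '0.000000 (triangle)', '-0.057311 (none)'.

m-sum 0 ✓  L=8 even ✓  1≤3≤5 ✓
Π(2lᵢ+1) = 7×5×7 = 245
triangle coeff Δ(3,2,3) = 1/3780
Σ_t [0,2]: t=0:+1/24 t=1:−1/4 t=2:+1/24 = -1/6
(3j)²=4/105 [(3 2 3; 0 0 0)], sign=+1
Σ_t [2,2]: t=2:+1/48 = 1/48
(3j)²=5/84 [(3 2 3; -3 1 2)], sign=-1
⇒ 4πI² = 5/9
I = (-1)√(5/9/(4π)) = -0.21026104
No selection rule forces the value: the integral is nonzero (none).

-0.210261 (none)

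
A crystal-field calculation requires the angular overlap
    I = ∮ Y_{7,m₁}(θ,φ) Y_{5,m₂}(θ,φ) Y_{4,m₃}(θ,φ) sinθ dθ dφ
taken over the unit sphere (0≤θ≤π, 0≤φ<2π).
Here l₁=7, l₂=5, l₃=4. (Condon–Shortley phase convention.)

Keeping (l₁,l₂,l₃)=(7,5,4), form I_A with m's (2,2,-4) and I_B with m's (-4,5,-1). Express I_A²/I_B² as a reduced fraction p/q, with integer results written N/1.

2744/4125

Shared (l₁,l₂,l₃)=(7,5,4): N and (l;000)² cancel in I_A²/I_B².
A: Δ = 8!·6!·2!/17! = 1/6126120; Racah Σ t=5..5: t=5:−1/1036800 = -1/1036800; ⇒ 3j(7 5 4; 2 2 -4)² = 98/12155, sgn -1
B: Δ = 8!·6!·2!/17! = 1/6126120; Racah Σ t=8..8: t=8:+1/2903040 = 1/2903040; ⇒ 3j(7 5 4; -4 5 -1)² = 75/6188, sgn -1
I_A²/I_B² = (98/12155)/(75/6188) = 2744/4125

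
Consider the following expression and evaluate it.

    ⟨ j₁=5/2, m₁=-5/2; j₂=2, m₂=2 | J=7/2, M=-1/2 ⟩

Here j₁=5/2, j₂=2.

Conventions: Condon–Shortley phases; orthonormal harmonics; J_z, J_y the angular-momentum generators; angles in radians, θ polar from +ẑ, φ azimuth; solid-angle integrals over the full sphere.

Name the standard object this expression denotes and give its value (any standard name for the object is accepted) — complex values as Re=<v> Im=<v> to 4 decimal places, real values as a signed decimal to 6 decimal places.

This is a Clebsch–Gordan (vector-coupling) coefficient.
√[8·1!4!3!/9! · 0!5!4!0!3!4!] = √(9216/7)
  +(−1)^1/∏(1,0,4,3,0,0)! = -1/144  (running -1/144)
⟨..|..⟩ = √(9216/7)·(-1/144) = -0.251976

Clebsch–Gordan coefficient, −√(4/63) ≈ -0.251976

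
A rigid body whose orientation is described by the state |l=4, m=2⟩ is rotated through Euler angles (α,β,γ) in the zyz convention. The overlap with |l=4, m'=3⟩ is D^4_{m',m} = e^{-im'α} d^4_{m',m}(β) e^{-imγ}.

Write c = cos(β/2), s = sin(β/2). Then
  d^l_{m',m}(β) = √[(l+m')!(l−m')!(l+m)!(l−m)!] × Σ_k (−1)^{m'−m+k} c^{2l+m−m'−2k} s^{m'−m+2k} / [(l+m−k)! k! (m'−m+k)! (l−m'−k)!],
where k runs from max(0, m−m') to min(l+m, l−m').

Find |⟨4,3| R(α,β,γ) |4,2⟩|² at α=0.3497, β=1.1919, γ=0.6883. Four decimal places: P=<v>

P=0.0450

D^4_{3,2}(0.3497,1.1919,0.6883) = e^{-i·3·0.3497}·d^4_{3,2}(1.1919)·e^{-i·2·0.6883}. Compute d first:
Half-angle: c=0.827616, s=0.561295. N=√(5040·1·720·2)=2693.993318
k∈{0,1} keeps every argument non-negative
  k=0: (−1)^1·2693.9933/(720)·0.8276^7·0.5613^1 = -0.558542
  k=1: (−1)^2·2693.9933/(240)·0.8276^5·0.5613^3 = +0.770731
d^4_{3,2}(1.1919) = -0.558542 +0.770731 = +0.212188
|D^4_{3,2}|² = |d^4_{3,2}(β)|² = (+0.212188)² = 0.045024 (the z-rotation phases have unit modulus)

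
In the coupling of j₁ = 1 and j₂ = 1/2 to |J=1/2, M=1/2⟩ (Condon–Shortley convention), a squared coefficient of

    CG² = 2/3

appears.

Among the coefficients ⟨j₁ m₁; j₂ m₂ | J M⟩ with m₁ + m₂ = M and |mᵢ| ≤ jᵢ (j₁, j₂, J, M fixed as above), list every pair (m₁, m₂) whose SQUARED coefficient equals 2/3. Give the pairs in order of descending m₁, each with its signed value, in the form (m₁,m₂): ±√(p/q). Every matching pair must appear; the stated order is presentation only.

Admissible pairs with m₁+m₂ = M = 1/2: (0,1/2), (1,-1/2)
  (m₁,m₂)=(1,-1/2): CG² = 2/3, CG = +√(2/3)   ← matches the target
  (m₁,m₂)=(0,1/2): CG² = 1/3, CG = −√(1/3)
Pairs with CG² = 2/3: (1,-1/2): +√(2/3)

(1,-1/2): +√(2/3)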